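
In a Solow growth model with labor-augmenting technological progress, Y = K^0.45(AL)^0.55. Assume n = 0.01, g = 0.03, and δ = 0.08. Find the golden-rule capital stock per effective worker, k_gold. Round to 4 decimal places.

k_gold ≈ 11.0584

n + g + δ = 0.01 + 0.03 + 0.08 = 0.12.
Maximizing c = f(k) − (n+g+δ)·k gives f'(k) = n+g+δ, i.e. 0.45·k^(0.45−1) = 0.12, so k_gold = (0.45/0.12)^(1/0.55) ≈ 11.0584.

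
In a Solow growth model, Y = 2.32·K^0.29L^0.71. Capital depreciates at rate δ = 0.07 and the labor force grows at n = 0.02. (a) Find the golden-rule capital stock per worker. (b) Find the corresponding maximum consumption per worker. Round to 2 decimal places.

The effective depreciation rate is n + δ = 0.02 + 0.07 = 0.09.
Setting f'(k) = n+δ gives 0.29·2.32·k^(0.29−1) = 0.09, hence k_gold = (0.29·2.32/0.09)^(1/0.71) ≈ 17.0014.
y_gold = 2.32·17.0014^0.29 ≈ 5.2763; c_gold = y_gold − 0.09·k_gold ≈ 3.7462.

(a) k_gold ≈ 17.00; (b) c_gold ≈ 3.75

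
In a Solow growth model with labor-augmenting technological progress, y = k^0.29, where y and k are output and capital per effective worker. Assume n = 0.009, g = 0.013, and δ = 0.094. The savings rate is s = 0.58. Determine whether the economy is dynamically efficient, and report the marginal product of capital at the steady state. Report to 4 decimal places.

Capital per effective worker breaks even when investment replaces (n + g + δ)·k; here n + g + δ = 0.116.
Steady-state k*: s·k^0.29 = 0.116·k gives k* = (0.58/0.116)^(1/0.71) ≈ 9.6486.
MPK = 0.29·9.6486^(-0.71) ≈ 0.0580.
MPK < n+g+δ = 0.116, so the economy is dynamically inefficient (over-saving).

dynamically inefficient; MPK ≈ 0.0580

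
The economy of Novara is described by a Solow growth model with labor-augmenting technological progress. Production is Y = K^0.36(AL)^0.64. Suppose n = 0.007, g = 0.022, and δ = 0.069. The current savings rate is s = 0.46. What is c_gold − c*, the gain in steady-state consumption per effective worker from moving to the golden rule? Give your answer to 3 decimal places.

n + g + δ = 0.007 + 0.022 + 0.069 = 0.098.
Current steady state (s = 0.46): k* = (0.46/0.098)^(1/0.64) ≈ 11.2013, y* = 11.2013^0.36 ≈ 2.3864, c* = (1−0.46)·2.3864 ≈ 1.2886.
Setting f'(k) = n+g+δ gives 0.36·k^(0.36−1) = 0.098, hence k_gold = (0.36/0.098)^(1/0.64) ≈ 7.6372.
y_gold = 7.6372^0.36 ≈ 2.0790, c_gold = y_gold − 0.098·k_gold ≈ 1.3306.
Gain: Δc = 1.3306 − 1.2886 ≈ 0.0419.

Δc ≈ 0.042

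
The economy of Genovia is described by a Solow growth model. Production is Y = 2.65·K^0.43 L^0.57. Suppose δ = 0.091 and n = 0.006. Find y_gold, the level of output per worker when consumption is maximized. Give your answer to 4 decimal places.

y_gold ≈ 16.9979

Break-even investment rate: n + δ = 0.006 + 0.091 = 0.097.
Setting f'(k) = n+δ gives 0.43·2.65·k^(0.43−1) = 0.097, hence k_gold = (0.43·2.65/0.097)^(1/0.57) ≈ 75.3516.
Output: y_gold = 2.65·k_gold^0.43 = 2.65·75.3516^0.43 ≈ 16.9979.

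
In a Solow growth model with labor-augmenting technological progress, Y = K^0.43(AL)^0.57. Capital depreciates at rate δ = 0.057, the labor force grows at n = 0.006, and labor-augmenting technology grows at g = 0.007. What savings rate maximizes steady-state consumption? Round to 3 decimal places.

Break-even investment rate: n + g + δ = 0.006 + 0.007 + 0.057 = 0.07.
At the golden rule MPK = n+g+δ, and in any Cobb-Douglas steady state s = (n+g+δ)·k/y = MPK·k/y = capital's share 0.43.

s_gold = 0.430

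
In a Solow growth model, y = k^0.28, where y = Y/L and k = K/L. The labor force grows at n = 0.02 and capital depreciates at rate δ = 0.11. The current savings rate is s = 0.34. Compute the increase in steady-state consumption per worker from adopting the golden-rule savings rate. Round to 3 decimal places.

Δc ≈ 0.011

The effective depreciation rate is n + δ = 0.02 + 0.11 = 0.13.
Current steady state (s = 0.34): k* = (0.34/0.13)^(1/0.72) ≈ 3.8011, y* = 3.8011^0.28 ≈ 1.4534, c* = (1−0.34)·1.4534 ≈ 0.9592.
Setting f'(k) = n+δ gives 0.28·k^(0.28−1) = 0.13, hence k_gold = (0.28/0.13)^(1/0.72) ≈ 2.9027.
y_gold = 2.9027^0.28 ≈ 1.3477, c_gold = y_gold − 0.13·k_gold ≈ 0.9703.
Gain: Δc = 0.9703 − 0.9592 ≈ 0.0111.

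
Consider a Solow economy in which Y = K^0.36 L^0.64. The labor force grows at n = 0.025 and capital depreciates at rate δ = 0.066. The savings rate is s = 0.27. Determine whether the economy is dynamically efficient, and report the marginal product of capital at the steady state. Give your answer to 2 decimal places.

dynamically efficient; MPK ≈ 0.12

Capital per worker breaks even when investment replaces (n + δ)·k; here n + δ = 0.091.
Steady-state k*: s·k^0.36 = 0.091·k gives k* = (0.27/0.091)^(1/0.64) ≈ 5.4702.
MPK = 0.36·5.4702^(-0.64) ≈ 0.1213.
MPK > n+δ = 0.091, so the economy is dynamically efficient (under-saving).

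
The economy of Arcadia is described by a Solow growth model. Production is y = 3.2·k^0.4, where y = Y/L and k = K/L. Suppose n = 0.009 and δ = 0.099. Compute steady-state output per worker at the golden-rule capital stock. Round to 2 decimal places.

y_gold ≈ 16.63

n + δ = 0.009 + 0.099 = 0.108.
Setting f'(k) = n+δ gives 0.4·3.2·k^(0.4−1) = 0.108, hence k_gold = (0.4·3.2/0.108)^(1/0.6) ≈ 61.6089.
Output: y_gold = 3.2·k_gold^0.4 = 3.2·61.6089^0.4 ≈ 16.6344.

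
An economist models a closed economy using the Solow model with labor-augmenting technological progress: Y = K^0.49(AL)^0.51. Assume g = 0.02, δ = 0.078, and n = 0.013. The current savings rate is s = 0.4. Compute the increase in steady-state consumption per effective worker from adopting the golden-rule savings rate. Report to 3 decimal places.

Δc ≈ 0.068

The effective depreciation rate is n + g + δ = 0.013 + 0.02 + 0.078 = 0.111.
Current steady state (s = 0.4): k* = (0.4/0.111)^(1/0.51) ≈ 12.3493, y* = 12.3493^0.49 ≈ 3.4269, c* = (1−0.4)·3.4269 ≈ 2.0562.
Setting f'(k) = n+g+δ gives 0.49·k^(0.49−1) = 0.111, hence k_gold = (0.49/0.111)^(1/0.51) ≈ 18.3847.
y_gold = 18.3847^0.49 ≈ 4.1647, c_gold = y_gold − 0.111·k_gold ≈ 2.1240.
Gain: Δc = 2.1240 − 2.0562 ≈ 0.0678.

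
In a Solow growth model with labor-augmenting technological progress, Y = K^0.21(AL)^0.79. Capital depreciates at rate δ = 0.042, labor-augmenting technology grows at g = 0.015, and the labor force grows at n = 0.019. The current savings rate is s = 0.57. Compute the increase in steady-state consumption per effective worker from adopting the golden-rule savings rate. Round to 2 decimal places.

Break-even investment rate: n + g + δ = 0.019 + 0.015 + 0.042 = 0.076.
Current steady state (s = 0.57): k* = (0.57/0.076)^(1/0.79) ≈ 12.8136, y* = 12.8136^0.21 ≈ 1.7085, c* = (1−0.57)·1.7085 ≈ 0.7346.
Golden rule sets MPK = n+g+δ: 0.21·k^(0.21−1) = 0.076, so k_gold = (0.21/0.076)^(1/0.79) ≈ 3.6203.
y_gold = 3.6203^0.21 ≈ 1.3102, c_gold = y_gold − 0.076·k_gold ≈ 1.0351.
Gain: Δc = 1.0351 − 0.7346 ≈ 0.3004.

Δc ≈ 0.30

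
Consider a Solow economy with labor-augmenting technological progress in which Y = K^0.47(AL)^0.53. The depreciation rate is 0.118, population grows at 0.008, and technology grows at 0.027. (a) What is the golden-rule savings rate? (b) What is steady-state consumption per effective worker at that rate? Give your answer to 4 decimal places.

(a) s_gold = 0.4700; (b) c_gold ≈ 1.4339

Capital per effective worker breaks even when investment replaces (n + g + δ)·k; here n + g + δ = 0.153.
For Cobb-Douglas, s_gold equals capital's share: s_gold = 0.47.
Maximizing c = f(k) − (n+g+δ)·k gives f'(k) = n+g+δ, i.e. 0.47·k^(0.47−1) = 0.153, so k_gold = (0.47/0.153)^(1/0.53) ≈ 8.3106.
y_gold = 8.3106^0.47 ≈ 2.7054; c_gold = (1−0.47)·y_gold ≈ 1.4339.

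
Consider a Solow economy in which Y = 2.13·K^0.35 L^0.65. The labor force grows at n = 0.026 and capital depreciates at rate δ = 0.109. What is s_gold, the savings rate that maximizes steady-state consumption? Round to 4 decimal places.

s_gold = 0.3500

n + δ = 0.026 + 0.109 = 0.135.
At the golden rule MPK = n+δ, and in any Cobb-Douglas steady state s = (n+δ)·k/y = MPK·k/y = capital's share 0.35.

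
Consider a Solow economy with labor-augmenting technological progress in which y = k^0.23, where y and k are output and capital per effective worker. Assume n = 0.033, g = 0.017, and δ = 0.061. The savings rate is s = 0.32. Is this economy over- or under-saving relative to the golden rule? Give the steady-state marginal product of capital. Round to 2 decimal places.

Break-even investment rate: n + g + δ = 0.033 + 0.017 + 0.061 = 0.111.
Steady-state k*: s·k^0.23 = 0.111·k gives k* = (0.32/0.111)^(1/0.77) ≈ 3.9553.
MPK = 0.23·3.9553^(-0.77) ≈ 0.0798.
MPK < n+g+δ = 0.111, so the economy is dynamically inefficient (over-saving).

over-saving; MPK ≈ 0.08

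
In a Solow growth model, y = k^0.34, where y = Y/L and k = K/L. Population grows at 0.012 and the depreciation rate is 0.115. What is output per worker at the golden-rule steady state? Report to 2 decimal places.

y_gold ≈ 1.66

Capital per worker breaks even when investment replaces (n + δ)·k; here n + δ = 0.127.
At the golden rule the marginal product of capital equals n+δ: 0.34·k^(0.34−1) = 0.127. Solving, k_gold = (0.34/0.127)^(1/0.66) ≈ 4.4462.
Output: y_gold = k_gold^0.34 = 4.4462^0.34 ≈ 1.6608.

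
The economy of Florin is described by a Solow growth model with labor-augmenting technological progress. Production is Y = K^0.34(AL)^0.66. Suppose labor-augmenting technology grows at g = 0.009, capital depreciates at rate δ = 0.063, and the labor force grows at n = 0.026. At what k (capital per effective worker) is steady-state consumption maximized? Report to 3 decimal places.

k_gold ≈ 6.585

Capital per effective worker breaks even when investment replaces (n + g + δ)·k; here n + g + δ = 0.098.
At the golden rule the marginal product of capital equals n+g+δ: 0.34·k^(0.34−1) = 0.098. Solving, k_gold = (0.34/0.098)^(1/0.66) ≈ 6.5851.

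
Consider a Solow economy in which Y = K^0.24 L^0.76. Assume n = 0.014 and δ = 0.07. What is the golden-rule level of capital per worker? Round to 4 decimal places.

Capital per worker breaks even when investment replaces (n + δ)·k; here n + δ = 0.084.
Setting f'(k) = n+δ gives 0.24·k^(0.24−1) = 0.084, hence k_gold = (0.24/0.084)^(1/0.76) ≈ 3.9803.

k_gold ≈ 3.9803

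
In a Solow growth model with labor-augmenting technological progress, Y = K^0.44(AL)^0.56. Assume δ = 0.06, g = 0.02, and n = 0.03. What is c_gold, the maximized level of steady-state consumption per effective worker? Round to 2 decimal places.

Break-even investment rate: n + g + δ = 0.03 + 0.02 + 0.06 = 0.11.
Golden rule sets MPK = n+g+δ: 0.44·k^(0.44−1) = 0.11, so k_gold = (0.44/0.11)^(1/0.56) ≈ 11.8880.
y_gold = 11.8880^0.44 ≈ 2.9720.
c_gold = y_gold − (n+g+δ)·k_gold = 2.9720 − 0.11·11.8880 ≈ 1.6643.

c_gold ≈ 1.66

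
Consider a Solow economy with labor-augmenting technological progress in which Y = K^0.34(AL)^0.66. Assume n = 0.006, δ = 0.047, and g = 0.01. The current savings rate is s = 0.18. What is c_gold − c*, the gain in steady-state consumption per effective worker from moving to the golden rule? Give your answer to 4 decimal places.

Capital per effective worker breaks even when investment replaces (n + g + δ)·k; here n + g + δ = 0.063.
Current steady state (s = 0.18): k* = (0.18/0.063)^(1/0.66) ≈ 4.9069, y* = 4.9069^0.34 ≈ 1.7174, c* = (1−0.18)·1.7174 ≈ 1.4083.
Maximizing c = f(k) − (n+g+δ)·k gives f'(k) = n+g+δ, i.e. 0.34·k^(0.34−1) = 0.063, so k_gold = (0.34/0.063)^(1/0.66) ≈ 12.8618.
y_gold = 12.8618^0.34 ≈ 2.3832, c_gold = y_gold − 0.063·k_gold ≈ 1.5729.
Gain: Δc = 1.5729 − 1.4083 ≈ 0.1646.

Δc ≈ 0.1646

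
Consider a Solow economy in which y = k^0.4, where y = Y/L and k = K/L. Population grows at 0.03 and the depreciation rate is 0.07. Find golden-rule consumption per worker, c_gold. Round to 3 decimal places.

c_gold ≈ 1.512

n + δ = 0.03 + 0.07 = 0.1.
Maximizing c = f(k) − (n+δ)·k gives f'(k) = n+δ, i.e. 0.4·k^(0.4−1) = 0.1, so k_gold = (0.4/0.1)^(1/0.6) ≈ 10.0794.
y_gold = 10.0794^0.4 ≈ 2.5198.
c_gold = y_gold − (n+δ)·k_gold = 2.5198 − 0.1·10.0794 ≈ 1.5119.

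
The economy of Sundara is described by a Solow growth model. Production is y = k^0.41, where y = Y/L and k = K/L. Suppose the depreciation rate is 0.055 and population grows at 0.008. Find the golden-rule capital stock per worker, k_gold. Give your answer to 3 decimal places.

Break-even investment rate: n + δ = 0.008 + 0.055 = 0.063.
At the golden rule the marginal product of capital equals n+δ: 0.41·k^(0.41−1) = 0.063. Solving, k_gold = (0.41/0.063)^(1/0.59) ≈ 23.9176.

k_gold ≈ 23.918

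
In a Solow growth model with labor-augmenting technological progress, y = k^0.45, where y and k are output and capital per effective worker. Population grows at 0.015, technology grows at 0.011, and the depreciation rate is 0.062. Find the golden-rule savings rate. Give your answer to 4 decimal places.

Break-even investment rate: n + g + δ = 0.015 + 0.011 + 0.062 = 0.088.
At the golden rule MPK = n+g+δ, and in any Cobb-Douglas steady state s = (n+g+δ)·k/y = MPK·k/y = capital's share 0.45.

s_gold = 0.4500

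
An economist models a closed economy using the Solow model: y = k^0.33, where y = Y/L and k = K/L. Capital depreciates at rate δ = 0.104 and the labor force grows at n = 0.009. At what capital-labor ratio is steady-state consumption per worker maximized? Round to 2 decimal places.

The effective depreciation rate is n + δ = 0.009 + 0.104 = 0.113.
Setting f'(k) = n+δ gives 0.33·k^(0.33−1) = 0.113, hence k_gold = (0.33/0.113)^(1/0.67) ≈ 4.9509.

k_gold ≈ 4.95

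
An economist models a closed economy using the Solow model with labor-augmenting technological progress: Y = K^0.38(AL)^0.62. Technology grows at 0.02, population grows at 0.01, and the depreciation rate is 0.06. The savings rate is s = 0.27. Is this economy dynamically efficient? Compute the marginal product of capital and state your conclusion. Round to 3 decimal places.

Break-even investment rate: n + g + δ = 0.01 + 0.02 + 0.06 = 0.09.
Steady-state k*: s·k^0.38 = 0.09·k gives k* = (0.27/0.09)^(1/0.62) ≈ 5.8823.
MPK = 0.38·5.8823^(-0.62) ≈ 0.1267.
MPK > n+g+δ = 0.09, so the economy is dynamically efficient (under-saving).

dynamically efficient; MPK ≈ 0.127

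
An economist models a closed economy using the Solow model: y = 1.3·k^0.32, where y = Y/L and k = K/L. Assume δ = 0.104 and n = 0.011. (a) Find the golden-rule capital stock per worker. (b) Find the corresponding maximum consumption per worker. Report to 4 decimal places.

The effective depreciation rate is n + δ = 0.011 + 0.104 = 0.115.
Maximizing c = f(k) − (n+δ)·k gives f'(k) = n+δ, i.e. 0.32·1.3·k^(0.32−1) = 0.115, so k_gold = (0.32·1.3/0.115)^(1/0.68) ≈ 6.6248.
y_gold = 1.3·6.6248^0.32 ≈ 2.3808; c_gold = y_gold − 0.115·k_gold ≈ 1.6189.

(a) k_gold ≈ 6.6248; (b) c_gold ≈ 1.6189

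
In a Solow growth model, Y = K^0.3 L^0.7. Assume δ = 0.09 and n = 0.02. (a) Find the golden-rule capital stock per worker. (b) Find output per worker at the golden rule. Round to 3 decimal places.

(a) k_gold ≈ 4.192; (b) y_gold ≈ 1.537

Capital per worker breaks even when investment replaces (n + δ)·k; here n + δ = 0.11.
Golden rule sets MPK = n+δ: 0.3·k^(0.3−1) = 0.11, so k_gold = (0.3/0.11)^(1/0.7) ≈ 4.1925.
y_gold = 4.1925^0.3 ≈ 1.5372.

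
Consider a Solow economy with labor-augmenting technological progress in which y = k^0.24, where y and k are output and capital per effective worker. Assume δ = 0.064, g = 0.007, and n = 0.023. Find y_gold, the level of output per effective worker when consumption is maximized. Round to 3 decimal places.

y_gold ≈ 1.344

n + g + δ = 0.023 + 0.007 + 0.064 = 0.094.
At the golden rule the marginal product of capital equals n+g+δ: 0.24·k^(0.24−1) = 0.094. Solving, k_gold = (0.24/0.094)^(1/0.76) ≈ 3.4327.
Output: y_gold = k_gold^0.24 = 3.4327^0.24 ≈ 1.3445.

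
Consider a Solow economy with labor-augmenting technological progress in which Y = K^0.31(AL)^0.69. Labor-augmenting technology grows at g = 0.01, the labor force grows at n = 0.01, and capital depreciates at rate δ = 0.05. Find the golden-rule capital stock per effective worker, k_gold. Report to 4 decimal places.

The effective depreciation rate is n + g + δ = 0.01 + 0.01 + 0.05 = 0.07.
Setting f'(k) = n+g+δ gives 0.31·k^(0.31−1) = 0.07, hence k_gold = (0.31/0.07)^(1/0.69) ≈ 8.6420.

k_gold ≈ 8.6420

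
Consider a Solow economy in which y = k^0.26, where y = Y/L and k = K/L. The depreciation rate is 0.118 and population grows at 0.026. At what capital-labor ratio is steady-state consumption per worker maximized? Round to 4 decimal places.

Capital per worker breaks even when investment replaces (n + δ)·k; here n + δ = 0.144.
At the golden rule the marginal product of capital equals n+δ: 0.26·k^(0.26−1) = 0.144. Solving, k_gold = (0.26/0.144)^(1/0.74) ≈ 2.2221.

k_gold ≈ 2.2221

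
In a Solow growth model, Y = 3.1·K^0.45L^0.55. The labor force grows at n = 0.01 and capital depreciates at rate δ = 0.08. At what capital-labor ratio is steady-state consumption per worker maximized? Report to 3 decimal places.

k_gold ≈ 145.962

Capital per worker breaks even when investment replaces (n + δ)·k; here n + δ = 0.09.
Golden rule sets MPK = n+δ: 0.45·3.1·k^(0.45−1) = 0.09, so k_gold = (0.45·3.1/0.09)^(1/0.55) ≈ 145.9619.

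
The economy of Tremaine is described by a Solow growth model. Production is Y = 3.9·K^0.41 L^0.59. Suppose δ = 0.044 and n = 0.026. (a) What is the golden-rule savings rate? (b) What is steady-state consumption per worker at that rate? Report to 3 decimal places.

The effective depreciation rate is n + δ = 0.026 + 0.044 = 0.07.
For Cobb-Douglas, s_gold equals capital's share: s_gold = 0.41.
Golden rule sets MPK = n+δ: 0.41·3.9·k^(0.41−1) = 0.07, so k_gold = (0.41·3.9/0.07)^(1/0.59) ≈ 200.8939.
y_gold = 3.9·200.8939^0.41 ≈ 34.2990; c_gold = (1−0.41)·y_gold ≈ 20.2364.

(a) s_gold = 0.410; (b) c_gold ≈ 20.236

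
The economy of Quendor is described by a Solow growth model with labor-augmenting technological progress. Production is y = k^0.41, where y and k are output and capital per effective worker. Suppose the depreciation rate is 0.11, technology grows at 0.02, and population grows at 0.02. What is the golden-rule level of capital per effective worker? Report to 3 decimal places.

Break-even investment rate: n + g + δ = 0.02 + 0.02 + 0.11 = 0.15.
Setting f'(k) = n+g+δ gives 0.41·k^(0.41−1) = 0.15, hence k_gold = (0.41/0.15)^(1/0.59) ≈ 5.4974.

k_gold ≈ 5.497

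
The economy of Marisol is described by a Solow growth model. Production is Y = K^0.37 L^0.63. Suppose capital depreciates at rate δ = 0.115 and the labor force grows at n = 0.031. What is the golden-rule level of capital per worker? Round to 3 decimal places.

Break-even investment rate: n + δ = 0.031 + 0.115 = 0.146.
Setting f'(k) = n+δ gives 0.37·k^(0.37−1) = 0.146, hence k_gold = (0.37/0.146)^(1/0.63) ≈ 4.3755.

k_gold ≈ 4.376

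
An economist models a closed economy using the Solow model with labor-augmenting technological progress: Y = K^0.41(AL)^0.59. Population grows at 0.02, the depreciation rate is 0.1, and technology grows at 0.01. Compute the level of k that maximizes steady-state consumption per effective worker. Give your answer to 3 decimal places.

k_gold ≈ 7.006

Break-even investment rate: n + g + δ = 0.02 + 0.01 + 0.1 = 0.13.
Maximizing c = f(k) − (n+g+δ)·k gives f'(k) = n+g+δ, i.e. 0.41·k^(0.41−1) = 0.13, so k_gold = (0.41/0.13)^(1/0.59) ≈ 7.0064.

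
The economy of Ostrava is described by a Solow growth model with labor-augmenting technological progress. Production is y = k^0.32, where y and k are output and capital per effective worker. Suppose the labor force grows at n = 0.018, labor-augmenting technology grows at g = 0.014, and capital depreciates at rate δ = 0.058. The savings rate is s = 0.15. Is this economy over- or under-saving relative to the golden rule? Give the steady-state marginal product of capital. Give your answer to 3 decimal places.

Break-even investment rate: n + g + δ = 0.018 + 0.014 + 0.058 = 0.09.
Steady-state k*: s·k^0.32 = 0.09·k gives k* = (0.15/0.09)^(1/0.68) ≈ 2.1196.
MPK = 0.32·2.1196^(-0.68) ≈ 0.1920.
MPK > n+g+δ = 0.09, so the economy is dynamically efficient (under-saving).

under-saving; MPK ≈ 0.192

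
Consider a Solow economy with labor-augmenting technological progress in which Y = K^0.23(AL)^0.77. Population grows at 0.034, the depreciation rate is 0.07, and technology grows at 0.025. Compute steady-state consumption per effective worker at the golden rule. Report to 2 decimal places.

n + g + δ = 0.034 + 0.025 + 0.07 = 0.129.
Maximizing c = f(k) − (n+g+δ)·k gives f'(k) = n+g+δ, i.e. 0.23·k^(0.23−1) = 0.129, so k_gold = (0.23/0.129)^(1/0.77) ≈ 2.1191.
y_gold = 2.1191^0.23 ≈ 1.1885.
c_gold = y_gold − (n+g+δ)·k_gold = 1.1885 − 0.129·2.1191 ≈ 0.9152.

c_gold ≈ 0.92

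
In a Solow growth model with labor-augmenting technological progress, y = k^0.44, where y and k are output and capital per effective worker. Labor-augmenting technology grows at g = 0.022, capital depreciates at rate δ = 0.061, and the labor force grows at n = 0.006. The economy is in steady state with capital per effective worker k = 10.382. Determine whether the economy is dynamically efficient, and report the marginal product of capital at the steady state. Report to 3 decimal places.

The effective depreciation rate is n + g + δ = 0.006 + 0.022 + 0.061 = 0.089.
MPK = 0.44·k^(0.44−1) = 0.44·10.382^(-0.56) ≈ 0.1187.
MPK > 0.089, so the economy is dynamically efficient (under-saving).

dynamically efficient; MPK ≈ 0.119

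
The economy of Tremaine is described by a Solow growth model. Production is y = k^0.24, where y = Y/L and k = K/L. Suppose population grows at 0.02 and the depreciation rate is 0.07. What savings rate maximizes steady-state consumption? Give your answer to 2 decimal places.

The effective depreciation rate is n + δ = 0.02 + 0.07 = 0.09.
At the golden rule MPK = n+δ, and in any Cobb-Douglas steady state s = (n+δ)·k/y = MPK·k/y = capital's share 0.24.

s_gold = 0.24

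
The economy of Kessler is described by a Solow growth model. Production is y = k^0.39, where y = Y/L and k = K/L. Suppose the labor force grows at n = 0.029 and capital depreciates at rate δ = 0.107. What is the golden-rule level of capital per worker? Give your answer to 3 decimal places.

k_gold ≈ 5.624

Break-even investment rate: n + δ = 0.029 + 0.107 = 0.136.
Maximizing c = f(k) − (n+δ)·k gives f'(k) = n+δ, i.e. 0.39·k^(0.39−1) = 0.136, so k_gold = (0.39/0.136)^(1/0.61) ≈ 5.6240.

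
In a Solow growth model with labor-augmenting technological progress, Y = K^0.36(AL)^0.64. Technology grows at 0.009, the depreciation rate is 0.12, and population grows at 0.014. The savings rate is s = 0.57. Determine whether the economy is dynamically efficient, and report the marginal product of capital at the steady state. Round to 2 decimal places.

dynamically inefficient; MPK ≈ 0.09

The effective depreciation rate is n + g + δ = 0.014 + 0.009 + 0.12 = 0.143.
Steady-state k*: s·k^0.36 = 0.143·k gives k* = (0.57/0.143)^(1/0.64) ≈ 8.6764.
MPK = 0.36·8.6764^(-0.64) ≈ 0.0903.
MPK < n+g+δ = 0.143, so the economy is dynamically inefficient (over-saving).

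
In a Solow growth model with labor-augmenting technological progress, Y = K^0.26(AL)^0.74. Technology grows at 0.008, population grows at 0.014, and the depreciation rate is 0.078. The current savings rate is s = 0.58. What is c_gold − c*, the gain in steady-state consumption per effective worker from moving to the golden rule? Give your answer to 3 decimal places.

Capital per effective worker breaks even when investment replaces (n + g + δ)·k; here n + g + δ = 0.1.
Current steady state (s = 0.58): k* = (0.58/0.1)^(1/0.74) ≈ 10.7562, y* = 10.7562^0.26 ≈ 1.8545, c* = (1−0.58)·1.8545 ≈ 0.7789.
Golden rule sets MPK = n+g+δ: 0.26·k^(0.26−1) = 0.1, so k_gold = (0.26/0.1)^(1/0.74) ≈ 3.6373.
y_gold = 3.6373^0.26 ≈ 1.3989, c_gold = y_gold − 0.1·k_gold ≈ 1.0352.
Gain: Δc = 1.0352 − 0.7789 ≈ 0.2563.

Δc ≈ 0.256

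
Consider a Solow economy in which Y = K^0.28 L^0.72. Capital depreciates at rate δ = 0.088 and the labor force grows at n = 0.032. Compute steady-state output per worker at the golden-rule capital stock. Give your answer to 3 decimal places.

y_gold ≈ 1.390

Break-even investment rate: n + δ = 0.032 + 0.088 = 0.12.
Setting f'(k) = n+δ gives 0.28·k^(0.28−1) = 0.12, hence k_gold = (0.28/0.12)^(1/0.72) ≈ 3.2440.
Output: y_gold = k_gold^0.28 = 3.2440^0.28 ≈ 1.3903.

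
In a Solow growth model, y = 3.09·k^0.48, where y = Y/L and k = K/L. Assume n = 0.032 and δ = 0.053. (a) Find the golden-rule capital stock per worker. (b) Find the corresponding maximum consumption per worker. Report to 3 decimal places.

n + δ = 0.032 + 0.053 = 0.085.
Maximizing c = f(k) − (n+δ)·k gives f'(k) = n+δ, i.e. 0.48·3.09·k^(0.48−1) = 0.085, so k_gold = (0.48·3.09/0.085)^(1/0.52) ≈ 244.3656.
y_gold = 3.09·244.3656^0.48 ≈ 43.2731; c_gold = y_gold − 0.085·k_gold ≈ 22.5020.

(a) k_gold ≈ 244.366; (b) c_gold ≈ 22.502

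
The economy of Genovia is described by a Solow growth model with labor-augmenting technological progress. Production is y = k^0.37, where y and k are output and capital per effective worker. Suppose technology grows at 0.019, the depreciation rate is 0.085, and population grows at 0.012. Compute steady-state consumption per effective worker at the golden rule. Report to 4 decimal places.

c_gold ≈ 1.2451

Break-even investment rate: n + g + δ = 0.012 + 0.019 + 0.085 = 0.116.
Maximizing c = f(k) − (n+g+δ)·k gives f'(k) = n+g+δ, i.e. 0.37·k^(0.37−1) = 0.116, so k_gold = (0.37/0.116)^(1/0.63) ≈ 6.3037.
y_gold = 6.3037^0.37 ≈ 1.9763.
c_gold = y_gold − (n+g+δ)·k_gold = 1.9763 − 0.116·6.3037 ≈ 1.2451.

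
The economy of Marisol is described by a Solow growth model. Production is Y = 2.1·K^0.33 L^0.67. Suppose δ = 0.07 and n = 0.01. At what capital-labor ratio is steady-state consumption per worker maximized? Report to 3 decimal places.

n + δ = 0.01 + 0.07 = 0.08.
Maximizing c = f(k) − (n+δ)·k gives f'(k) = n+δ, i.e. 0.33·2.1·k^(0.33−1) = 0.08, so k_gold = (0.33·2.1/0.08)^(1/0.67) ≈ 25.0881.

k_gold ≈ 25.088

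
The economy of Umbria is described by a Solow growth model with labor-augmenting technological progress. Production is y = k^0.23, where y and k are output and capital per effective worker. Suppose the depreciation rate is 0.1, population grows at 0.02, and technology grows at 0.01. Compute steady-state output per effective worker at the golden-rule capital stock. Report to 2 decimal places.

Break-even investment rate: n + g + δ = 0.02 + 0.01 + 0.1 = 0.13.
Maximizing c = f(k) − (n+g+δ)·k gives f'(k) = n+g+δ, i.e. 0.23·k^(0.23−1) = 0.13, so k_gold = (0.23/0.13)^(1/0.77) ≈ 2.0980.
Output: y_gold = k_gold^0.23 = 2.0980^0.23 ≈ 1.1858.

y_gold ≈ 1.19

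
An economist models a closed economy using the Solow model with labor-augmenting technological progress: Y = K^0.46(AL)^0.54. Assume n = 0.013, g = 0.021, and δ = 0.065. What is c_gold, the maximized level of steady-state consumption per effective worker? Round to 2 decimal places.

c_gold ≈ 2.00

Break-even investment rate: n + g + δ = 0.013 + 0.021 + 0.065 = 0.099.
At the golden rule the marginal product of capital equals n+g+δ: 0.46·k^(0.46−1) = 0.099. Solving, k_gold = (0.46/0.099)^(1/0.54) ≈ 17.1954.
y_gold = 17.1954^0.46 ≈ 3.7007.
c_gold = y_gold − (n+g+δ)·k_gold = 3.7007 − 0.099·17.1954 ≈ 1.9984.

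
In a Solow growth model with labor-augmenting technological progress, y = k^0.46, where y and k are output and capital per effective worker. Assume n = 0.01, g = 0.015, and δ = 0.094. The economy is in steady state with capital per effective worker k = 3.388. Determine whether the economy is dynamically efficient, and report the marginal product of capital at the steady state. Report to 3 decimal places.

dynamically efficient; MPK ≈ 0.238

Capital per effective worker breaks even when investment replaces (n + g + δ)·k; here n + g + δ = 0.119.
MPK = 0.46·k^(0.46−1) = 0.46·3.388^(-0.54) ≈ 0.2380.
MPK > 0.119, so the economy is dynamically efficient (under-saving).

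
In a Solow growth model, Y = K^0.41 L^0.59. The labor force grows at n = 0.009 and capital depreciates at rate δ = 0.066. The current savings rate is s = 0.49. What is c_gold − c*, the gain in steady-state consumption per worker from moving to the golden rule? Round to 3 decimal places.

Δc ≈ 0.042

Capital per worker breaks even when investment replaces (n + δ)·k; here n + δ = 0.075.
Current steady state (s = 0.49): k* = (0.49/0.075)^(1/0.59) ≈ 24.0760, y* = 24.0760^0.41 ≈ 3.6851, c* = (1−0.49)·3.6851 ≈ 1.8794.
Golden rule sets MPK = n+δ: 0.41·k^(0.41−1) = 0.075, so k_gold = (0.41/0.075)^(1/0.59) ≈ 17.7982.
y_gold = 17.7982^0.41 ≈ 3.2558, c_gold = y_gold − 0.075·k_gold ≈ 1.9209.
Gain: Δc = 1.9209 − 1.8794 ≈ 0.0415.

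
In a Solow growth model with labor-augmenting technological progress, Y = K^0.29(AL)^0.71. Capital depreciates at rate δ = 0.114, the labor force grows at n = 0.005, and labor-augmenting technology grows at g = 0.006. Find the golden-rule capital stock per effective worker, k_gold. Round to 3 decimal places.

n + g + δ = 0.005 + 0.006 + 0.114 = 0.125.
Maximizing c = f(k) − (n+g+δ)·k gives f'(k) = n+g+δ, i.e. 0.29·k^(0.29−1) = 0.125, so k_gold = (0.29/0.125)^(1/0.71) ≈ 3.2717.

k_gold ≈ 3.272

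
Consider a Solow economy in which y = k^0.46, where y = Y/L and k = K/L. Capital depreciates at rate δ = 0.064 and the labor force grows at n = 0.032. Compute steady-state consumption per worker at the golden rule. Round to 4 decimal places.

Capital per worker breaks even when investment replaces (n + δ)·k; here n + δ = 0.096.
Golden rule sets MPK = n+δ: 0.46·k^(0.46−1) = 0.096, so k_gold = (0.46/0.096)^(1/0.54) ≈ 18.2037.
y_gold = 18.2037^0.46 ≈ 3.7990.
c_gold = y_gold − (n+δ)·k_gold = 3.7990 − 0.096·18.2037 ≈ 2.0515.

c_gold ≈ 2.0515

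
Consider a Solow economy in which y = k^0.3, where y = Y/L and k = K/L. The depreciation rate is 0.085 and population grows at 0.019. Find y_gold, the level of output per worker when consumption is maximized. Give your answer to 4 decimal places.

The effective depreciation rate is n + δ = 0.019 + 0.085 = 0.104.
Maximizing c = f(k) − (n+δ)·k gives f'(k) = n+δ, i.e. 0.3·k^(0.3−1) = 0.104, so k_gold = (0.3/0.104)^(1/0.7) ≈ 4.5422.
Output: y_gold = k_gold^0.3 = 4.5422^0.3 ≈ 1.5746.

y_gold ≈ 1.5746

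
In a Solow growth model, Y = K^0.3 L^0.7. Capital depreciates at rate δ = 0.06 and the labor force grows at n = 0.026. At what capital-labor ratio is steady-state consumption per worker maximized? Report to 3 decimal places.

Capital per worker breaks even when investment replaces (n + δ)·k; here n + δ = 0.086.
Maximizing c = f(k) − (n+δ)·k gives f'(k) = n+δ, i.e. 0.3·k^(0.3−1) = 0.086, so k_gold = (0.3/0.086)^(1/0.7) ≈ 5.9590.

k_gold ≈ 5.959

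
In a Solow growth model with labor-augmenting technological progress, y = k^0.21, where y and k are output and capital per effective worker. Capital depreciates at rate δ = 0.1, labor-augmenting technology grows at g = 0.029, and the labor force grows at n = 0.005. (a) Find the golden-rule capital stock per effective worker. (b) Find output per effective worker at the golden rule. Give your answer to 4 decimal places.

(a) k_gold ≈ 1.7660; (b) y_gold ≈ 1.1268

n + g + δ = 0.005 + 0.029 + 0.1 = 0.134.
Setting f'(k) = n+g+δ gives 0.21·k^(0.21−1) = 0.134, hence k_gold = (0.21/0.134)^(1/0.79) ≈ 1.7660.
y_gold = 1.7660^0.21 ≈ 1.1268.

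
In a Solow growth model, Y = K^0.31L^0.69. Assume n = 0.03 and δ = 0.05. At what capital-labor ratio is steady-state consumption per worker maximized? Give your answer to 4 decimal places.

n + δ = 0.03 + 0.05 = 0.08.
Golden rule sets MPK = n+δ: 0.31·k^(0.31−1) = 0.08, so k_gold = (0.31/0.08)^(1/0.69) ≈ 7.1214.

k_gold ≈ 7.1214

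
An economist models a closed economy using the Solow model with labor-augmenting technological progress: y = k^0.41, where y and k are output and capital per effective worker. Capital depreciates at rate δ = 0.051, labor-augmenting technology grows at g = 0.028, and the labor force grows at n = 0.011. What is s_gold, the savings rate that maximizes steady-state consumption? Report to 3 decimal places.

s_gold = 0.410

Capital per effective worker breaks even when investment replaces (n + g + δ)·k; here n + g + δ = 0.09.
At the golden rule MPK = n+g+δ, and in any Cobb-Douglas steady state s = (n+g+δ)·k/y = MPK·k/y = capital's share 0.41.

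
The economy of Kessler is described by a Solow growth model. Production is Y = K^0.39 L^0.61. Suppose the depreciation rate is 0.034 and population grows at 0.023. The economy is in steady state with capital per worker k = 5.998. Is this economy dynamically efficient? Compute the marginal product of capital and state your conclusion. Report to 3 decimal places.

dynamically efficient; MPK ≈ 0.131

The effective depreciation rate is n + δ = 0.023 + 0.034 = 0.057.
MPK = 0.39·k^(0.39−1) = 0.39·5.998^(-0.61) ≈ 0.1308.
MPK > 0.057, so the economy is dynamically efficient (under-saving).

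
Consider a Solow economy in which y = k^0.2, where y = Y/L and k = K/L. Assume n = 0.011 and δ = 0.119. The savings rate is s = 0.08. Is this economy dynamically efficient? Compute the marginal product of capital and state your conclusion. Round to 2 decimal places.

dynamically efficient; MPK ≈ 0.32

n + δ = 0.011 + 0.119 = 0.13.
Steady-state k*: s·k^0.2 = 0.13·k gives k* = (0.08/0.13)^(1/0.8) ≈ 0.5450.
MPK = 0.2·0.5450^(-0.8) ≈ 0.3250.
MPK > n+δ = 0.13, so the economy is dynamically efficient (under-saving).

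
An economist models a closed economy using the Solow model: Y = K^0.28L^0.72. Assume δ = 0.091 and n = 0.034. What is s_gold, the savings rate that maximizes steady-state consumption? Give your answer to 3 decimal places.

s_gold = 0.280

Capital per worker breaks even when investment replaces (n + δ)·k; here n + δ = 0.125.
At the golden rule MPK = n+δ, and in any Cobb-Douglas steady state s = (n+δ)·k/y = MPK·k/y = capital's share 0.28.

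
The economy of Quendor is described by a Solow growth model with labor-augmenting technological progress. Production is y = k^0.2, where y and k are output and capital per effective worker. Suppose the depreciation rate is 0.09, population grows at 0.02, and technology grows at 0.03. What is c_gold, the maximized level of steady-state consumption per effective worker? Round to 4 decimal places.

Capital per effective worker breaks even when investment replaces (n + g + δ)·k; here n + g + δ = 0.14.
Setting f'(k) = n+g+δ gives 0.2·k^(0.2−1) = 0.14, hence k_gold = (0.2/0.14)^(1/0.8) ≈ 1.5618.
y_gold = 1.5618^0.2 ≈ 1.0933.
c_gold = y_gold − (n+g+δ)·k_gold = 1.0933 − 0.14·1.5618 ≈ 0.8746.

c_gold ≈ 0.8746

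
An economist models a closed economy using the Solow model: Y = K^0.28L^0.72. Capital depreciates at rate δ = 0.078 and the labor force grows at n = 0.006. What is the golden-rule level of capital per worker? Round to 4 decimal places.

Capital per worker breaks even when investment replaces (n + δ)·k; here n + δ = 0.084.
Golden rule sets MPK = n+δ: 0.28·k^(0.28−1) = 0.084, so k_gold = (0.28/0.084)^(1/0.72) ≈ 5.3238.

k_gold ≈ 5.3238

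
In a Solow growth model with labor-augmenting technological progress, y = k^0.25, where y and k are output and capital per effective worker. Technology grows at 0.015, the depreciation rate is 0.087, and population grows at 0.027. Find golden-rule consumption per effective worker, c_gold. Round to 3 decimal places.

Capital per effective worker breaks even when investment replaces (n + g + δ)·k; here n + g + δ = 0.129.
Golden rule sets MPK = n+g+δ: 0.25·k^(0.25−1) = 0.129, so k_gold = (0.25/0.129)^(1/0.75) ≈ 2.4162.
y_gold = 2.4162^0.25 ≈ 1.2468.
c_gold = y_gold − (n+g+δ)·k_gold = 1.2468 − 0.129·2.4162 ≈ 0.9351.

c_gold ≈ 0.935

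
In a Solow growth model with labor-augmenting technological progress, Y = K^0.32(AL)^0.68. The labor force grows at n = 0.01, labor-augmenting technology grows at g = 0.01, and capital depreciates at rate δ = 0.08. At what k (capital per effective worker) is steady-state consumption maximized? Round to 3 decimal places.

The effective depreciation rate is n + g + δ = 0.01 + 0.01 + 0.08 = 0.1.
Setting f'(k) = n+g+δ gives 0.32·k^(0.32−1) = 0.1, hence k_gold = (0.32/0.1)^(1/0.68) ≈ 5.5318.

k_gold ≈ 5.532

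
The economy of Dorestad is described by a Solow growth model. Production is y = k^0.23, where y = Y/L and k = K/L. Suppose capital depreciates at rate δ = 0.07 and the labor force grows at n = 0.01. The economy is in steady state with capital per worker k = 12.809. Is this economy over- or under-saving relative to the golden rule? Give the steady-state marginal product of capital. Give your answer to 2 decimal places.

n + δ = 0.01 + 0.07 = 0.08.
MPK = 0.23·k^(0.23−1) = 0.23·12.809^(-0.77) ≈ 0.0323.
MPK < 0.08, so the economy is dynamically inefficient (over-saving).

over-saving; MPK ≈ 0.03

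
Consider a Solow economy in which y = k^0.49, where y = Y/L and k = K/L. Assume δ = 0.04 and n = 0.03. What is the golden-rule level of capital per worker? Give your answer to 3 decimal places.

Break-even investment rate: n + δ = 0.03 + 0.04 = 0.07.
At the golden rule the marginal product of capital equals n+δ: 0.49·k^(0.49−1) = 0.07. Solving, k_gold = (0.49/0.07)^(1/0.51) ≈ 45.3999.

k_gold ≈ 45.400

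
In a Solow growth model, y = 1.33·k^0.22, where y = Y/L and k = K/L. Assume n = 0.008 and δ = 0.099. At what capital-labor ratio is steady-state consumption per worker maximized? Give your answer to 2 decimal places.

k_gold ≈ 3.63

The effective depreciation rate is n + δ = 0.008 + 0.099 = 0.107.
Golden rule sets MPK = n+δ: 0.22·1.33·k^(0.22−1) = 0.107, so k_gold = (0.22·1.33/0.107)^(1/0.78) ≈ 3.6318.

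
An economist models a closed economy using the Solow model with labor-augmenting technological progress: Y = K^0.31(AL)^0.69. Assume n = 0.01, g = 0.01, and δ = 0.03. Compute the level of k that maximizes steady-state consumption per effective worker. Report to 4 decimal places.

Capital per effective worker breaks even when investment replaces (n + g + δ)·k; here n + g + δ = 0.05.
Maximizing c = f(k) − (n+g+δ)·k gives f'(k) = n+g+δ, i.e. 0.31·k^(0.31−1) = 0.05, so k_gold = (0.31/0.05)^(1/0.69) ≈ 14.0732.

k_gold ≈ 14.0732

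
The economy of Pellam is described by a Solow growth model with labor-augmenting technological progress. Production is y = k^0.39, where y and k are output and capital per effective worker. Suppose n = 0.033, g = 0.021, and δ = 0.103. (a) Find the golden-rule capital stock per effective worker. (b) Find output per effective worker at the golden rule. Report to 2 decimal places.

Break-even investment rate: n + g + δ = 0.033 + 0.021 + 0.103 = 0.157.
At the golden rule the marginal product of capital equals n+g+δ: 0.39·k^(0.39−1) = 0.157. Solving, k_gold = (0.39/0.157)^(1/0.61) ≈ 4.4444.
y_gold = 4.4444^0.39 ≈ 1.7891.

(a) k_gold ≈ 4.44; (b) y_gold ≈ 1.79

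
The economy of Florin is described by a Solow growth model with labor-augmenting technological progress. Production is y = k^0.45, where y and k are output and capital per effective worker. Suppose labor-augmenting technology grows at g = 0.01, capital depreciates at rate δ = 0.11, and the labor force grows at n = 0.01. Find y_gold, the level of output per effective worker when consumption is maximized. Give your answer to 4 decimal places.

y_gold ≈ 2.7620

Break-even investment rate: n + g + δ = 0.01 + 0.01 + 0.11 = 0.13.
At the golden rule the marginal product of capital equals n+g+δ: 0.45·k^(0.45−1) = 0.13. Solving, k_gold = (0.45/0.13)^(1/0.55) ≈ 9.5607.
Output: y_gold = k_gold^0.45 = 9.5607^0.45 ≈ 2.7620.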